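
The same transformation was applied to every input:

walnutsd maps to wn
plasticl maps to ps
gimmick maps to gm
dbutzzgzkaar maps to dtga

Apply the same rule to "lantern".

lt

Each output is the input with this applied: move the last 2 characters to the front (rotate right by 2), then keep one character in every 3, starting at position 3 (positions 3rd, 6th, 9th, ...).
Starting from "lantern": after the first operation, "rnlante"; after the second, "lt".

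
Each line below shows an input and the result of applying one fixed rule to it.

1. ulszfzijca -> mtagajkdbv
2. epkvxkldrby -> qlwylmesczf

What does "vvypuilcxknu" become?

Looking at the pairs, the operation is to move the first character to the end, then shift every letter 1 place forward in the alphabet (wrapping around).
"vvypuilcxknu" → "vypuilcxknuv" → "wzqvjmdylovw".

wzqvjmdylovw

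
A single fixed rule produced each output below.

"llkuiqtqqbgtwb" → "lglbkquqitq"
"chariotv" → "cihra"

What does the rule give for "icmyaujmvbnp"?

ivcmmjyua

The rule is to delete the last 3 characters, then take characters alternately from the front and the back (1st, last, 2nd, 2nd-last, ...).
Starting from "icmyaujmvbnp": after the first operation, "icmyaujmv"; after the second, "ivcmmjyua".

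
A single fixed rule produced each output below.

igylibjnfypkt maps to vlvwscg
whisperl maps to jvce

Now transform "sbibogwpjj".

fvbjw

The pattern: keep every other character starting from the first (positions 1st, 3rd, 5th, ...), then shift every letter 13 places forward in the alphabet (wrapping around) — i.e. ROT13.
On "sbibogwpjj": the first step gives "siowj", and the second then gives "fvbjw".
(Check on "whisperl": → "wipr" → "jvce" ✓)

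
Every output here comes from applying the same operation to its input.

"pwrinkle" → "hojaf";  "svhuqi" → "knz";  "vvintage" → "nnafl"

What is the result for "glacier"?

Rule — delete the last 3 characters, then shift every letter 8 places backward in the alphabet (wrapping around).
On "glacier": the first step gives "glac", and the second then gives "ydsu".

ydsu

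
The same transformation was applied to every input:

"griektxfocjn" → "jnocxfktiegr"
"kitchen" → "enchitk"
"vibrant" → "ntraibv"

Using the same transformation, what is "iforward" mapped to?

What's happening: reverse the string, then swap each adjacent pair of characters (1↔2, 3↔4, ...).
For "iforward", step one produces "drawrofi"; step two turns that into "rdwaorif".

rdwaorif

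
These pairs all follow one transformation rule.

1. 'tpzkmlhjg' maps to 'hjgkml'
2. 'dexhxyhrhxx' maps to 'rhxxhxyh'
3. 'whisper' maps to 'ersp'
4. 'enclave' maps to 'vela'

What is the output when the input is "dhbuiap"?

Rule — delete the first 3 characters, then swap the front and back halves of the string.
On "dhbuiap": the first step gives "uiap", and the second then gives "apui".

apui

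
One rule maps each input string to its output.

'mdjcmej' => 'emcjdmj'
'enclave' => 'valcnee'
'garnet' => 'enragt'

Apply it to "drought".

hguordt

Rule — reverse the string, then move the first character to the end.
So "drought" becomes "hguordt".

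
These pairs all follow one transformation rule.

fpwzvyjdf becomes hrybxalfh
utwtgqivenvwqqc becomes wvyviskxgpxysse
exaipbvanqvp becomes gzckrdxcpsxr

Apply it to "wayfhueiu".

The transformation: shift every letter 2 places forward in the alphabet (wrapping around).
Doing the same to "wayfhueiu": "ycahjwgkw".

ycahjwgkw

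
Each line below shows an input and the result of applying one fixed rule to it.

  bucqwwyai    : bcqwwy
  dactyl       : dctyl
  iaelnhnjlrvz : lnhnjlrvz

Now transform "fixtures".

fxtrs

The rule is to remove every vowel.
So "fixtures" becomes "fxtrs".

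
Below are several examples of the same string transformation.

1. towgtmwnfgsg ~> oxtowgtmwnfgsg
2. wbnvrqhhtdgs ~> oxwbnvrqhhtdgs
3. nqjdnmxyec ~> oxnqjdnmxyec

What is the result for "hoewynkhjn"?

oxhoewynkhjn

Looking at the pairs, the operation is to prepend "ox".
So "hoewynkhjn" becomes "oxhoewynkhjn".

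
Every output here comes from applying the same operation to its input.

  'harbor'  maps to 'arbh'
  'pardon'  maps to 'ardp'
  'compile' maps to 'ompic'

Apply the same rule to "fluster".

lustf

Looking at the pairs, the operation is to delete the last 2 characters, then move the first character to the end.
On "fluster": the first step gives "flust", and the second then gives "lustf".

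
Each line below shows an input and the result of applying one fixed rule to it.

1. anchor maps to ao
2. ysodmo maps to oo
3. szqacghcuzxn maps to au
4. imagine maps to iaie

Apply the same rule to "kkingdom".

io

The rule is to keep only the vowels.
For "kkingdom" the result is "io".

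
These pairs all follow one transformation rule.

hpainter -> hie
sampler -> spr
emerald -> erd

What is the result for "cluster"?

csr

In each case the input is transformed by: keep one character in every 3, starting at position 1 (positions 1st, 4th, 7th, ...).
"cluster" → "csr".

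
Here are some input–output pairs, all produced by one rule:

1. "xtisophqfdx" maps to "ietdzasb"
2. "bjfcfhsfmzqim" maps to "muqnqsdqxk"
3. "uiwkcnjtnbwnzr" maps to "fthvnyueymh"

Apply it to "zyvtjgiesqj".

The transformation: delete the last 3 characters, then shift every letter 11 places forward in the alphabet (wrapping around).
For "zyvtjgiesqj", step one produces "zyvtjgie"; step two turns that into "kjgeurtp".

kjgeurtp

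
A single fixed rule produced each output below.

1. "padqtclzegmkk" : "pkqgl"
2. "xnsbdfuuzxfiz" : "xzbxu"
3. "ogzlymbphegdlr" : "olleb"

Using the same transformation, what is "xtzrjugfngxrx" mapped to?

xxrgg

The pattern: keep one character in every 3, starting at position 1 (positions 1st, 4th, 7th, ...), then take characters alternately from the front and the back (1st, last, 2nd, 2nd-last, ...).
For "xtzrjugfngxrx", step one produces "xrggx"; step two turns that into "xxrgg".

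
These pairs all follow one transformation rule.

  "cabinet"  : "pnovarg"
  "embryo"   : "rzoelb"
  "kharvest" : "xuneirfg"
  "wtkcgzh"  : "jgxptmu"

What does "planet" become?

cynarg

The pattern: shift every letter 13 places forward in the alphabet (wrapping around) — i.e. ROT13.
On "planet" that produces "cynarg".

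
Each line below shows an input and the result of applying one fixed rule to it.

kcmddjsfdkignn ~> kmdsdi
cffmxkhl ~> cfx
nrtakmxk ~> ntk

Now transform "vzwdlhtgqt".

Each output is the input with this applied: keep every other character starting from the first (positions 1st, 3rd, 5th, ...), then delete the last character.
Starting from "vzwdlhtgqt": after the first operation, "vwltq"; after the second, "vwlt".

vwlt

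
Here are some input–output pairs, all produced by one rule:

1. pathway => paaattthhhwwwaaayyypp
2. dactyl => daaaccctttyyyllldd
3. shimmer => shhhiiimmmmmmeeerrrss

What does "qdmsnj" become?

In each case the input is transformed by: repeat every character 3 times, then move the first 2 characters to the end (rotate left by 2).
Starting from "qdmsnj": after the first operation, "qqqdddmmmsssnnnjjj"; after the second, "qdddmmmsssnnnjjjqq".

qdddmmmsssnnnjjjqq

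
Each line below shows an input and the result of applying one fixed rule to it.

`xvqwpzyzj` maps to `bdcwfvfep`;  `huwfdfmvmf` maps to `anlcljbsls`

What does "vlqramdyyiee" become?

rbxwsgejoekk

Each output is the input with this applied: shift every letter 6 places forward in the alphabet (wrapping around), then swap each adjacent pair of characters (1↔2, 3↔4, ...).
Applying that to "vlqramdyyiee" gives "rbxwsgejoekk".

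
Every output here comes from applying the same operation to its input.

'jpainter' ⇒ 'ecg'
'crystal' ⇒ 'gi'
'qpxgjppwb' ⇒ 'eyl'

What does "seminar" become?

tc

Looking at the pairs, the operation is to keep one character in every 3, starting at position 2 (positions 2nd, 5th, 8th, ...), then shift every letter 11 places backward in the alphabet (wrapping around).
On "seminar" that produces "tc".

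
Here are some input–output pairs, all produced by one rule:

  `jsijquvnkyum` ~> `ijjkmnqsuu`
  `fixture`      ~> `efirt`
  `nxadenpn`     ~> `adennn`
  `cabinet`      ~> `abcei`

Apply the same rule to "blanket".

In each case the input is transformed by: sort the characters into alphabetical order, then delete the last 2 characters.
Working it through for "blanket": intermediate "abeklnt", final "abekl".
(Check on "cabinet": → "abceint" → "abcei" ✓)

abekl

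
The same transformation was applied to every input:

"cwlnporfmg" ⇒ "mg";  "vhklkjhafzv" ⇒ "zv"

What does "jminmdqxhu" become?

What's happening: keep only the last 2 characters.
For "jminmdqxhu" the result is "hu".

hu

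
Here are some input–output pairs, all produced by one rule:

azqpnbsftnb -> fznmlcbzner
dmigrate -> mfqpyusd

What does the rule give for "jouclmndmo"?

Rule — move the last 3 characters to the front (rotate right by 3), then shift every letter 12 places forward in the alphabet (wrapping around).
On "jouclmndmo": the first step gives "dmojouclmn", and the second then gives "pyavagoxyz".

pyavagoxyz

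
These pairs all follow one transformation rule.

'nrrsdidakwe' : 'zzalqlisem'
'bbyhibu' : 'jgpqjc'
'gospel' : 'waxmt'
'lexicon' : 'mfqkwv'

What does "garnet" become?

Rule — shift every letter 8 places forward in the alphabet (wrapping around), then delete the first character.
Applying both steps to "garnet": "oizvmb", then "izvmb".

izvmb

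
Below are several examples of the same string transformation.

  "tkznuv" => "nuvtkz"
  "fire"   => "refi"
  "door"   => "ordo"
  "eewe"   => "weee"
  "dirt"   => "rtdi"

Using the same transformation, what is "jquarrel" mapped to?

rreljqua

The pattern: swap the front and back halves of the string.
Applying that to "jquarrel" gives "rreljqua".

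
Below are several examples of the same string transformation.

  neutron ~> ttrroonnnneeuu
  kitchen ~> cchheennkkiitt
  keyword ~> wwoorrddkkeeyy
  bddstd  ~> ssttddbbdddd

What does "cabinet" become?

iinneettccaabb

In each case the input is transformed by: move the first 3 characters to the end (rotate left by 3), then double every character.
Applying both steps to "cabinet": "inetcab", then "iinneettccaabb".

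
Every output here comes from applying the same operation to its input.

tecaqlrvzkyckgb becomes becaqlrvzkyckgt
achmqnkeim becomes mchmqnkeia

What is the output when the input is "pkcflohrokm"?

mkcflohrokp

Rule — swap the first and last characters.
Applying that to "pkcflohrokm" gives "mkcflohrokp".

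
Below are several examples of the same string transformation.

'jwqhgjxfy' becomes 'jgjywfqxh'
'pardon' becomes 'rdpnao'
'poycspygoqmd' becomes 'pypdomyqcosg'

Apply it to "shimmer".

mmsrhei

Looking at the pairs, the operation is to take characters alternately from the front and the back (1st, last, 2nd, 2nd-last, ...), then move the last 2 characters to the front (rotate right by 2).
Applying both steps to "shimmer": "srheimm", then "mmsrhei".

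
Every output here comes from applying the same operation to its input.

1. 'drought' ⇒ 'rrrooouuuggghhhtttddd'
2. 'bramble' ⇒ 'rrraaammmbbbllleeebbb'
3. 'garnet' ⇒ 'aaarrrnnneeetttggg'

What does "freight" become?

rrreeeiiiggghhhtttfff

The rule is to repeat every character 3 times, then move the first 3 characters to the end (rotate left by 3).
"freight" → "fffrrreeeiiiggghhhttt" → "rrreeeiiiggghhhtttfff".
(Check on "bramble": → "bbbrrraaammmbbbllleee" → "rrraaammmbbbllleeebbb" ✓)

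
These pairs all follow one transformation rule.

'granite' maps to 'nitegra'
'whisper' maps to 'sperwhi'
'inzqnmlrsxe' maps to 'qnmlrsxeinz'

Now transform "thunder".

nderthu

The transformation: move the first 3 characters to the end (rotate left by 3).
Doing the same to "thunder": "nderthu".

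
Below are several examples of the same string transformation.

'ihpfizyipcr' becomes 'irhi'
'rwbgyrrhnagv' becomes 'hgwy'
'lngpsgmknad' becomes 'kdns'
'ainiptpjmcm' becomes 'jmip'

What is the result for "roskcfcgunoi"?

gooc

What's happening: keep one character in every 3, starting at position 2 (positions 2nd, 5th, 8th, ...), then swap the front and back halves of the string.
"roskcfcgunoi" → "ocgo" → "gooc".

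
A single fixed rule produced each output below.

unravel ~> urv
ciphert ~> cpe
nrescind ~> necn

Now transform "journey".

jun

Each output is the input with this applied: delete the last character, then keep every other character starting from the first (positions 1st, 3rd, 5th, ...).
On "journey" that produces "jun".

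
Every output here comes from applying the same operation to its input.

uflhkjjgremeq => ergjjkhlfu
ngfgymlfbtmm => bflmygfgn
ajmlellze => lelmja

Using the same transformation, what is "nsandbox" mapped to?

dnasn

The transformation: delete the last 3 characters, then reverse the string.
Applying both steps to "nsandbox": "nsand", then "dnasn".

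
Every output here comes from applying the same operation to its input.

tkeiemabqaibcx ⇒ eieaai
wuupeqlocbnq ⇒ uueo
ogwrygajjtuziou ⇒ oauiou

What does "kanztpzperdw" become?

ae

What's happening: keep only the vowels.
Applying that to "kanztpzperdw" gives "ae".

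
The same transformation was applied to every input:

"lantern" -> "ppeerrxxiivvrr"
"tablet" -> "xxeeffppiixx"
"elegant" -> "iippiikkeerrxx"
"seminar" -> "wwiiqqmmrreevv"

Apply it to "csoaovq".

ggwwsseesszzuu

The rule is to double every character, then shift every letter 4 places forward in the alphabet (wrapping around).
So "csoaovq" becomes "ggwwsseesszzuu".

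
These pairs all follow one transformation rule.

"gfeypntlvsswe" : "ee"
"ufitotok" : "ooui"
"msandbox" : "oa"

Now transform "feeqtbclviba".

iaee

Each output is the input with this applied: move the first 3 characters to the end (rotate left by 3), then keep only the vowels.
Applying that to "feeqtbclviba" gives "iaee".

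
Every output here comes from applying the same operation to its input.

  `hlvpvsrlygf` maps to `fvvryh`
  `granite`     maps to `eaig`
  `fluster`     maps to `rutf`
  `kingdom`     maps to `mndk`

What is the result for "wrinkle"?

eikw

The rule is to swap the first and last characters, then keep every other character starting from the first (positions 1st, 3rd, 5th, ...).
Working it through for "wrinkle": intermediate "erinklw", final "eikw".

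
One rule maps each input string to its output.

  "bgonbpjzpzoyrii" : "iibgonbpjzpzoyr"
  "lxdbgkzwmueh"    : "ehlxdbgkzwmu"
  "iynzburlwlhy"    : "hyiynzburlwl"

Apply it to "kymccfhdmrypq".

pqkymccfhdmry

Each output is the input with this applied: move the last 2 characters to the front (rotate right by 2).
So "kymccfhdmrypq" becomes "pqkymccfhdmry".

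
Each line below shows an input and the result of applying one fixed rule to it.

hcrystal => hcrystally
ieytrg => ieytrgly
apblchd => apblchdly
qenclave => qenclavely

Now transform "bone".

What's happening: append "ly".
So "bone" becomes "bonely".

bonely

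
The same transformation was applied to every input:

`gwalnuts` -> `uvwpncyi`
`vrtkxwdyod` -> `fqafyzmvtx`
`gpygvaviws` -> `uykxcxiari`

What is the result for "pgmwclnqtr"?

The transformation: shift every letter 2 places forward in the alphabet (wrapping around), then reverse the string.
Working it through for "pgmwclnqtr": intermediate "rioyenpsvt", final "tvspneyoir".

tvspneyoir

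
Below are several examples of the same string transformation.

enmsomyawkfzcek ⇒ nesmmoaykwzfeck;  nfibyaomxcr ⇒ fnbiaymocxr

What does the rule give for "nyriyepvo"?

ynireyvpo

The rule is to swap each adjacent pair of characters (1↔2, 3↔4, ...).
On "nyriyepvo" that produces "ynireyvpo".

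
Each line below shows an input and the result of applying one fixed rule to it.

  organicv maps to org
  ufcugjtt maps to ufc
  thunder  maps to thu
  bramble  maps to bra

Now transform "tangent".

Rule — keep only the first 3 characters.
"tangent" → "tan".

tan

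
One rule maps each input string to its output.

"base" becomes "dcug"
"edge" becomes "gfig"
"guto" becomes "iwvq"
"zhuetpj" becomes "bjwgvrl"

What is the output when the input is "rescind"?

tguekpf

Looking at the pairs, the operation is to shift every letter 2 places forward in the alphabet (wrapping around).
For "rescind" the result is "tguekpf".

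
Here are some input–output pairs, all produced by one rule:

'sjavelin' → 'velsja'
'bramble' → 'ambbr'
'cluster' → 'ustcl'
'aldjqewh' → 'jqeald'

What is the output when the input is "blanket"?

ankbl

The pattern: delete the last 2 characters, then move the last 3 characters to the front (rotate right by 3).
Applying both steps to "blanket": "blank", then "ankbl".
(Check on "cluster": → "clust" → "ustcl" ✓)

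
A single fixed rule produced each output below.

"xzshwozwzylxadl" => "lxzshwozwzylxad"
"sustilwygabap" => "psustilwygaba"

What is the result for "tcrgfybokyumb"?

Each output is the input with this applied: move the last character to the front.
Doing the same to "tcrgfybokyumb": "btcrgfybokyum".

btcrgfybokyum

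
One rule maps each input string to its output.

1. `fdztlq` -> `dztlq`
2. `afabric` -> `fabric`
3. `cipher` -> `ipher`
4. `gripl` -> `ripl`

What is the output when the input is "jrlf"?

Each output is the input with this applied: delete the first character.
For "jrlf" the result is "rlf".

rlf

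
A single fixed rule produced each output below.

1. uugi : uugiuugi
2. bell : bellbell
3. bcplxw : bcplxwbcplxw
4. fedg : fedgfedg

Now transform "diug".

diugdiug

The pattern: write the whole string twice.
So "diug" becomes "diugdiug".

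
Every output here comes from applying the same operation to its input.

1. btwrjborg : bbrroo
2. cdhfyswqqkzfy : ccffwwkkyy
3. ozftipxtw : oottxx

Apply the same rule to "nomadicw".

nnaacc

Rule — keep one character in every 3, starting at position 1 (positions 1st, 4th, 7th, ...), then double every character.
Working it through for "nomadicw": intermediate "nac", final "nnaacc".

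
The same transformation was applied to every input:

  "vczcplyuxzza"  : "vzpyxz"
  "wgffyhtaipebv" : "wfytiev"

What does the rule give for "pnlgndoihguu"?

plnohu

Each output is the input with this applied: keep every other character starting from the first (positions 1st, 3rd, 5th, ...).
Applying that to "pnlgndoihguu" gives "plnohu".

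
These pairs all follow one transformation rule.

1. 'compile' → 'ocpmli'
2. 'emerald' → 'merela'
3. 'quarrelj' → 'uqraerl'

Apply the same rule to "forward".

What's happening: delete the last character, then swap each adjacent pair of characters (1↔2, 3↔4, ...).
So "forward" becomes "ofwrra".

ofwrra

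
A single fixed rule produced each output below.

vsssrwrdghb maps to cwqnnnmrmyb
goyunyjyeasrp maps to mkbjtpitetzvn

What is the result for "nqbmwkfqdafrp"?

Each output is the input with this applied: move the last 2 characters to the front (rotate right by 2), then shift every letter 5 places backward in the alphabet (wrapping around).
Applying both steps to "nqbmwkfqdafrp": "rpnqbmwkfqdaf", then "mkilwhrfalyva".
(Check on "goyunyjyeasrp": → "rpgoyunyjyeas" → "mkbjtpitetzvn" ✓)

mkilwhrfalyva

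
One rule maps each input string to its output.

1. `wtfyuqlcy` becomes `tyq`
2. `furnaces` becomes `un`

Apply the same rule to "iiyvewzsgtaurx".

ivwst

In each case the input is transformed by: delete the last 3 characters, then keep every other character starting from the second (positions 2nd, 4th, 6th, ...).
Applying that to "iiyvewzsgtaurx" gives "ivwst".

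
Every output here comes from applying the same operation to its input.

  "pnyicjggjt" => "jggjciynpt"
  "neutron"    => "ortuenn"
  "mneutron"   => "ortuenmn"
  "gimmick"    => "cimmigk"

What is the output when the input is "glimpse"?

Rule — move the last character to the front, then reverse the string.
On "glimpse": the first step gives "eglimps", and the second then gives "spmilge".

spmilge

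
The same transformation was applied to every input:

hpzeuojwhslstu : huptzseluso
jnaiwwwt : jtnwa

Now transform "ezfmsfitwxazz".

The pattern: take characters alternately from the front and the back (1st, last, 2nd, 2nd-last, ...), then delete the last 3 characters.
On "ezfmsfitwxazz": the first step gives "ezzzfamxswfti", and the second then gives "ezzzfamxsw".
(Check on "jnaiwwwt": → "jtnwawiw" → "jtnwa" ✓)

ezzzfamxsw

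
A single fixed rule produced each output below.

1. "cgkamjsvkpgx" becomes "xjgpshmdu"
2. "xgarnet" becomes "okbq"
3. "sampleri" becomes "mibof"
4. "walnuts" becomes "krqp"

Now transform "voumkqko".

jhnhl

The pattern: delete the first 3 characters, then shift every letter 3 places backward in the alphabet (wrapping around).
Working it through for "voumkqko": intermediate "mkqko", final "jhnhl".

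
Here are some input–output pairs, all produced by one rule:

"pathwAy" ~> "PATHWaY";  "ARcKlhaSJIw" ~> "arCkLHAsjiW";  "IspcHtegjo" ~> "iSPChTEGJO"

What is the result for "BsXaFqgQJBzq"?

bSxAfQGqjbZQ

Looking at the pairs, the operation is to flip the case of every letter.
So "BsXaFqgQJBzq" becomes "bSxAfQGqjbZQ".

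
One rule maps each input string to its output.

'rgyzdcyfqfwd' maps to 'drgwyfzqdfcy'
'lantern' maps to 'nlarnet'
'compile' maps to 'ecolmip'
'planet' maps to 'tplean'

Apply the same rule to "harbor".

rhaorb

The pattern: swap the first and last characters, then take characters alternately from the front and the back (1st, last, 2nd, 2nd-last, ...).
For "harbor", step one produces "rarboh"; step two turns that into "rhaorb".
(Check on "planet": → "tlanep" → "tplean" ✓)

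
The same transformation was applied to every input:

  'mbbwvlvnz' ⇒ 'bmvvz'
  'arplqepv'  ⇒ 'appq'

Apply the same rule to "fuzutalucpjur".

cfjlrtz

What's happening: keep every other character starting from the first (positions 1st, 3rd, 5th, ...), then sort the characters into alphabetical order.
So "fuzutalucpjur" becomes "cfjlrtz".
(Check on "mbbwvlvnz": → "mbvvz" → "bmvvz" ✓)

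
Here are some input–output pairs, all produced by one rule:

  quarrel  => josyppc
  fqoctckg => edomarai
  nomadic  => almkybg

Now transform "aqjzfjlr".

In each case the input is transformed by: move the last character to the front, then shift every letter 2 places backward in the alphabet (wrapping around).
So "aqjzfjlr" becomes "pyohxdhj".
(Check on "fqoctckg": → "gfqoctck" → "edomarai" ✓)

pyohxdhj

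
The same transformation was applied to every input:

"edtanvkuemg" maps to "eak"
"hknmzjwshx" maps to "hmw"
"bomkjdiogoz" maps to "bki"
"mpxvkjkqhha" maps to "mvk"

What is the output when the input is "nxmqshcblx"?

The rule is to delete the last 3 characters, then keep one character in every 3, starting at position 1 (positions 1st, 4th, 7th, ...).
Applying both steps to "nxmqshcblx": "nxmqshc", then "nqc".

nqc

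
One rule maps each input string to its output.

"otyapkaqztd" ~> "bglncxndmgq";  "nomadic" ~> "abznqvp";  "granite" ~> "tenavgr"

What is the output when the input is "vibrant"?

What's happening: shift every letter 13 places forward in the alphabet (wrapping around) — i.e. ROT13.
"vibrant" → "ivoenag".

ivoenag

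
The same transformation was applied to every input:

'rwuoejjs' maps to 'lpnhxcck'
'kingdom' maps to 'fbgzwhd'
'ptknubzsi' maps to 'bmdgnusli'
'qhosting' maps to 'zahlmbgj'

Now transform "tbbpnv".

The rule is to swap the first and last characters, then shift every letter 7 places backward in the alphabet (wrapping around).
"tbbpnv" → "vbbpnt" → "ouuigm".

ouuigm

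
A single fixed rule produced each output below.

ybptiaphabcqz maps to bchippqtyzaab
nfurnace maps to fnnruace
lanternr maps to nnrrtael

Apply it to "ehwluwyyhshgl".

hhllsuwwyyegh

Rule — sort the characters into alphabetical order, then move the first 3 characters to the end (rotate left by 3).
"ehwluwyyhshgl" → "hhllsuwwyyegh".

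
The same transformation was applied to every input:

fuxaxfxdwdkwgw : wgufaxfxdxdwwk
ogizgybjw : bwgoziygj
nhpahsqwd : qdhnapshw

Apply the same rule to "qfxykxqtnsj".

The pattern: swap each adjacent pair of characters (1↔2, 3↔4, ...), then move the last 2 characters to the front (rotate right by 2).
Applying both steps to "qfxykxqtnsj": "fqyxxktqsnj", then "njfqyxxktqs".

njfqyxxktqs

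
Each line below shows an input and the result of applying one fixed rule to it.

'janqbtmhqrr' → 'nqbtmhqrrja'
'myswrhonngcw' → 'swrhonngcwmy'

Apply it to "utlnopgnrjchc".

lnopgnrjchcut

In each case the input is transformed by: move the first 2 characters to the end (rotate left by 2).
Doing the same to "utlnopgnrjchc": "lnopgnrjchcut".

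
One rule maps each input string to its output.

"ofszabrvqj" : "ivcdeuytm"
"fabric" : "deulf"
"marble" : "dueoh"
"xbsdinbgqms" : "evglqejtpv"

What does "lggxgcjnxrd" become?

jjajfmqaug

In each case the input is transformed by: shift every letter 3 places forward in the alphabet (wrapping around), then delete the first character.
For "lggxgcjnxrd", step one produces "ojjajfmqaug"; step two turns that into "jjajfmqaug".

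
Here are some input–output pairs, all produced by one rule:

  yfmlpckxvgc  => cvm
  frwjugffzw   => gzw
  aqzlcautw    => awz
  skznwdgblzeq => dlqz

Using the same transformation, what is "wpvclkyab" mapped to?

kbv

Rule — keep one character in every 3, starting at position 3 (positions 3rd, 6th, 9th, ...), then move the first character to the end.
Applying that to "wpvclkyab" gives "kbv".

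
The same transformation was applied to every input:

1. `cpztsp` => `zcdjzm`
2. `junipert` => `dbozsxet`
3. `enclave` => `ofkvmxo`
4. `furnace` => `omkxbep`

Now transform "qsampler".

The transformation: shift every letter 10 places forward in the alphabet (wrapping around), then reverse the string.
Working it through for "qsampler": intermediate "ackwzvob", final "bovzwkca".

bovzwkca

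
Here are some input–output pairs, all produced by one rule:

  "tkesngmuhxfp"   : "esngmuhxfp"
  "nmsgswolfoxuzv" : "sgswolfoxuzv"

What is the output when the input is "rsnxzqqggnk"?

The pattern: delete the first 2 characters.
On "rsnxzqqggnk" that produces "nxzqqggnk".

nxzqqggnk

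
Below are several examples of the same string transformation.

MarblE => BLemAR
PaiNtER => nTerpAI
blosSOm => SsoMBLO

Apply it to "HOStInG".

Each output is the input with this applied: move the first 3 characters to the end (rotate left by 3), then flip the case of every letter.
"HOStInG" → "tInGHOS" → "TiNghos".

TiNghos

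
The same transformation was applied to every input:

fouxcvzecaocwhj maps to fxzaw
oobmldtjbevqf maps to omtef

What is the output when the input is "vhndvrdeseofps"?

vddep

Rule — keep one character in every 3, starting at position 1 (positions 1st, 4th, 7th, ...).
Applying that to "vhndvrdeseofps" gives "vddep".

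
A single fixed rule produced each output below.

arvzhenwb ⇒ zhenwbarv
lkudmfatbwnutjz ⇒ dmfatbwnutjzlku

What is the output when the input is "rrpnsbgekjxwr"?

nsbgekjxwrrrp

The transformation: move the first 3 characters to the end (rotate left by 3).
Applying that to "rrpnsbgekjxwr" gives "nsbgekjxwrrrp".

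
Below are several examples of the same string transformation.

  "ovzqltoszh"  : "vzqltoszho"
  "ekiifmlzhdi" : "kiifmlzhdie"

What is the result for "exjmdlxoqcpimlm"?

xjmdlxoqcpimlme

In each case the input is transformed by: move the first character to the end.
Applying that to "exjmdlxoqcpimlm" gives "xjmdlxoqcpimlme".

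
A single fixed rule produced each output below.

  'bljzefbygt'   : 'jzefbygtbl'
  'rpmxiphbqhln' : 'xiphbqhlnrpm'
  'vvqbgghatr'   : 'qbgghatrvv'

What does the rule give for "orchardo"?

Looking at the pairs, the operation is to swap the front and back halves of the string, then move the last 3 characters to the front (rotate right by 3).
Doing the same to "orchardo": "rchardoo".
(Check on "vvqbgghatr": → "ghatrvvqbg" → "qbgghatrvv" ✓)

rchardoo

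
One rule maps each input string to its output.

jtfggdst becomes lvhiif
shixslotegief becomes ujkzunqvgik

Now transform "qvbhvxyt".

In each case the input is transformed by: delete the last 2 characters, then shift every letter 2 places forward in the alphabet (wrapping around).
Working it through for "qvbhvxyt": intermediate "qvbhvx", final "sxdjxz".

sxdjxz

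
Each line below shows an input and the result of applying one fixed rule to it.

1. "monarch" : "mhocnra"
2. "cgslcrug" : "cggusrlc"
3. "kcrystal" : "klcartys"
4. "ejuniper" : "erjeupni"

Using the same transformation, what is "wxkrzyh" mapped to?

In each case the input is transformed by: take characters alternately from the front and the back (1st, last, 2nd, 2nd-last, ...).
On "wxkrzyh" that produces "whxykzr".

whxykzr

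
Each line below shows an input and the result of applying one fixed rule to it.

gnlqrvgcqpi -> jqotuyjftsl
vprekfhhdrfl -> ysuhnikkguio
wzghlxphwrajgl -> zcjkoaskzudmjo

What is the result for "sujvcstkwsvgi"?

vxmyfvwnzvyjl

The rule is to shift every letter 3 places forward in the alphabet (wrapping around).
On "sujvcstkwsvgi" that produces "vxmyfvwnzvyjl".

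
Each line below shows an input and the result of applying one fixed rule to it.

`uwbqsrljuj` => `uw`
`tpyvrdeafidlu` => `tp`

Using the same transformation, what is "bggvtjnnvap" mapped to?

bg

Rule — keep only the first 2 characters.
On "bggvtjnnvap" that produces "bg".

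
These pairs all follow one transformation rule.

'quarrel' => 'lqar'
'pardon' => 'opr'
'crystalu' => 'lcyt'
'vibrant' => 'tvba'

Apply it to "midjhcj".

Each output is the input with this applied: keep every other character starting from the first (positions 1st, 3rd, 5th, ...), then move the last character to the front.
Applying both steps to "midjhcj": "mdhj", then "jmdh".

jmdh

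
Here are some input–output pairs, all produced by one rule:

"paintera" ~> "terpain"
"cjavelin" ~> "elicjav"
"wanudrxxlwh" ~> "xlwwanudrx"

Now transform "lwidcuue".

cuulwid

Each output is the input with this applied: delete the last character, then move the last 3 characters to the front (rotate right by 3).
Starting from "lwidcuue": after the first operation, "lwidcuu"; after the second, "cuulwid".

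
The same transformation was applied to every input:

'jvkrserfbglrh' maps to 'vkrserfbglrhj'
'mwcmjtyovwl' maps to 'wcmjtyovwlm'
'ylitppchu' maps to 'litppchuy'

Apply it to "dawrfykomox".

Each output is the input with this applied: move the first character to the end.
So "dawrfykomox" becomes "awrfykomoxd".

awrfykomoxd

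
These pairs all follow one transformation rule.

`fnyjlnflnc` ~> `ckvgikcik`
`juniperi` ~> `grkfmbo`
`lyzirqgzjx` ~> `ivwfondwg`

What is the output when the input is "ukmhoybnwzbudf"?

Each output is the input with this applied: shift every letter 3 places backward in the alphabet (wrapping around), then delete the last character.
Applying both steps to "ukmhoybnwzbudf": "rhjelvyktwyrac", then "rhjelvyktwyra".

rhjelvyktwyra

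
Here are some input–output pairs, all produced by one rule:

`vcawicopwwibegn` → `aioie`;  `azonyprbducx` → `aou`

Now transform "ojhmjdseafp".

oea

What's happening: keep only the vowels.
Applying that to "ojhmjdseafp" gives "oea".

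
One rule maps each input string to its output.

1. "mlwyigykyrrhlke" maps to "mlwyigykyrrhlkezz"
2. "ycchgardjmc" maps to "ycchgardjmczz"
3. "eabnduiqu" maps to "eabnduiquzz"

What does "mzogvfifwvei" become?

mzogvfifwveizz

In each case the input is transformed by: append "zz".
Applying that to "mzogvfifwvei" gives "mzogvfifwveizz".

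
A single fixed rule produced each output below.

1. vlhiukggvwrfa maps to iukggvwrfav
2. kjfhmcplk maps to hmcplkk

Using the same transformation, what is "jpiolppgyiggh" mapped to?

The pattern: move the first 3 characters to the end (rotate left by 3), then delete the last 2 characters.
Applying both steps to "jpiolppgyiggh": "olppgyigghjpi", then "olppgyigghj".

olppgyigghj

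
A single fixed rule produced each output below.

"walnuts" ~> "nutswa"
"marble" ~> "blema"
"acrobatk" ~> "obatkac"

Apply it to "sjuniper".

What's happening: move the first 2 characters to the end (rotate left by 2), then delete the first character.
On "sjuniper": the first step gives "unipersj", and the second then gives "nipersj".

nipersj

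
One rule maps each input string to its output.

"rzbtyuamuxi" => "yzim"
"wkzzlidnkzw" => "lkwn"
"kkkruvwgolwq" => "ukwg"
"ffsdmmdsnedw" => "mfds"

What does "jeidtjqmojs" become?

tesm

What's happening: keep one character in every 3, starting at position 2 (positions 2nd, 5th, 8th, ...), then swap each adjacent pair of characters (1↔2, 3↔4, ...).
For "jeidtjqmojs", step one produces "etms"; step two turns that into "tesm".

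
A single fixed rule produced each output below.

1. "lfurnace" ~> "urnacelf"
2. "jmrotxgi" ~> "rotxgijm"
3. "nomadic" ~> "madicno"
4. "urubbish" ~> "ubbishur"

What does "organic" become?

ganicor

The transformation: move the first 2 characters to the end (rotate left by 2).
"organic" → "ganicor".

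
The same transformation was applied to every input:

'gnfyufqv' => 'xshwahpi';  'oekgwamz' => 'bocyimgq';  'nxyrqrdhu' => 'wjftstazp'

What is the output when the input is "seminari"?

The pattern: reverse the string, then shift every letter 2 places forward in the alphabet (wrapping around).
Working it through for "seminari": intermediate "iranimes", final "ktcpkogu".

ktcpkogu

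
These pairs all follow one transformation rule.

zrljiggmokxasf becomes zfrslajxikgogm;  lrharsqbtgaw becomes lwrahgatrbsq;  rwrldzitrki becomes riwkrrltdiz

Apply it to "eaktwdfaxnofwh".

The rule is to take characters alternately from the front and the back (1st, last, 2nd, 2nd-last, ...).
"eaktwdfaxnofwh" → "ehawkftowndxfa".

ehawkftowndxfa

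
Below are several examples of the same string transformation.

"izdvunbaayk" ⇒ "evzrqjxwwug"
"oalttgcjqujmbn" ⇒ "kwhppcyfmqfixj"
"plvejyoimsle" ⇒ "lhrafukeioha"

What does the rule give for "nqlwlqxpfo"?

jmhshmtlbk

In each case the input is transformed by: shift every letter 4 places backward in the alphabet (wrapping around).
So "nqlwlqxpfo" becomes "jmhshmtlbk".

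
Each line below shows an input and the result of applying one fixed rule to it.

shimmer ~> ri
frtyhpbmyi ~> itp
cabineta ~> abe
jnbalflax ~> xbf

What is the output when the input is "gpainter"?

rat

Looking at the pairs, the operation is to move the last 2 characters to the front (rotate right by 2), then keep one character in every 3, starting at position 2 (positions 2nd, 5th, 8th, ...).
On "gpainter" that produces "rat".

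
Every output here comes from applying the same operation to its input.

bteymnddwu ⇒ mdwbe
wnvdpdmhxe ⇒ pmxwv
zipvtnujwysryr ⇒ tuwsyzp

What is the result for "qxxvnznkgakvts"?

nngktqx

The rule is to keep every other character starting from the first (positions 1st, 3rd, 5th, ...), then move the first 2 characters to the end (rotate left by 2).
On "qxxvnznkgakvts": the first step gives "qxnngkt", and the second then gives "nngktqx".
(Check on "zipvtnujwysryr": → "zptuwsy" → "tuwsyzp" ✓)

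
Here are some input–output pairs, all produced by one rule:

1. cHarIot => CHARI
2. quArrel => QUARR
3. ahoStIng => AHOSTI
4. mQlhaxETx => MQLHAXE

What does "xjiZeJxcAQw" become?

XJIZEJXCA

The transformation: delete the last 2 characters, then convert every letter to uppercase.
On "xjiZeJxcAQw": the first step gives "xjiZeJxcA", and the second then gives "XJIZEJXCA".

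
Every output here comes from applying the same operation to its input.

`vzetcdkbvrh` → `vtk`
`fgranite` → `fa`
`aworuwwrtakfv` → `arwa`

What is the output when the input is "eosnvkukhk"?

enu

Each output is the input with this applied: move the last 2 characters to the front (rotate right by 2), then keep one character in every 3, starting at position 3 (positions 3rd, 6th, 9th, ...).
Starting from "eosnvkukhk": after the first operation, "hkeosnvkuk"; after the second, "enu".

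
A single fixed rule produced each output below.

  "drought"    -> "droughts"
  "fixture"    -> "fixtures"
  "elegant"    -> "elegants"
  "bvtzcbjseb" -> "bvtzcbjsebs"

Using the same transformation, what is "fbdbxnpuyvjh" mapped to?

The pattern: append "s".
On "fbdbxnpuyvjh" that produces "fbdbxnpuyvjhs".

fbdbxnpuyvjhs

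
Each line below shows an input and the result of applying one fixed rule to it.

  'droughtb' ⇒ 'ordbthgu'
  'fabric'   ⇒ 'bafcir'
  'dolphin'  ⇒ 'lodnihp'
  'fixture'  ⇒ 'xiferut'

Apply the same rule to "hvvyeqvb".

vvhbvqey

In each case the input is transformed by: reverse the string, then move the last 3 characters to the front (rotate right by 3).
Working it through for "hvvyeqvb": intermediate "bvqeyvvh", final "vvhbvqey".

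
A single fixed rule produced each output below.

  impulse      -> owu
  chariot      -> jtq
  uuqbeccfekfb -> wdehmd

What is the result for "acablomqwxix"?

edqszz

In each case the input is transformed by: keep every other character starting from the second (positions 2nd, 4th, 6th, ...), then shift every letter 2 places forward in the alphabet (wrapping around).
For "acablomqwxix", step one produces "cboqxx"; step two turns that into "edqszz".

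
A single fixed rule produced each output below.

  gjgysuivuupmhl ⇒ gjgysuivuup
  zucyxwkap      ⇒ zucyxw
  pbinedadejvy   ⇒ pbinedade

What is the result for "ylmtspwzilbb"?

The pattern: delete the last 3 characters.
Doing the same to "ylmtspwzilbb": "ylmtspwzi".

ylmtspwzi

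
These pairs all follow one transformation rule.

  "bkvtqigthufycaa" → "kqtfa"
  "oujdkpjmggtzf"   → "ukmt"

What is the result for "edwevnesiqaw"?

In each case the input is transformed by: keep one character in every 3, starting at position 2 (positions 2nd, 5th, 8th, ...).
So "edwevnesiqaw" becomes "dvsa".

dvsa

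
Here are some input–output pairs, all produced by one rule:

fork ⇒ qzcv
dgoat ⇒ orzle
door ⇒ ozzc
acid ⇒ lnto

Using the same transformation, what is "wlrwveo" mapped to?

hwchgpz

The pattern: shift every letter 11 places forward in the alphabet (wrapping around).
For "wlrwveo" the result is "hwchgpz".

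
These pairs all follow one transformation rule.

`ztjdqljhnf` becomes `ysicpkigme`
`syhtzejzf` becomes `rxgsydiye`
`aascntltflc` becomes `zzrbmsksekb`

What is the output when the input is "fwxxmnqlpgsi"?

evwwlmpkofrh

What's happening: shift every letter 1 place backward in the alphabet (wrapping around).
For "fwxxmnqlpgsi" the result is "evwwlmpkofrh".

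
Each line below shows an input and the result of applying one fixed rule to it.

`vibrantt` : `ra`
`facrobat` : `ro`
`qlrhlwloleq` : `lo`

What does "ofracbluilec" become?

ui

The transformation: move the last 3 characters to the front (rotate right by 3), then keep only the last 2 characters.
Applying both steps to "ofracbluilec": "lecofracblui", then "ui".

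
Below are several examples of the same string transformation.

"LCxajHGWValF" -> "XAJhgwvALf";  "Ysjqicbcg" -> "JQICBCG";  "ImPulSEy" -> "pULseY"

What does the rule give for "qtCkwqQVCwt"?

The transformation: flip the case of every letter, then delete the first 2 characters.
Working it through for "qtCkwqQVCwt": intermediate "QTcKWQqvcWT", final "cKWQqvcWT".
(Check on "LCxajHGWValF": → "lcXAJhgwvALf" → "XAJhgwvALf" ✓)

cKWQqvcWT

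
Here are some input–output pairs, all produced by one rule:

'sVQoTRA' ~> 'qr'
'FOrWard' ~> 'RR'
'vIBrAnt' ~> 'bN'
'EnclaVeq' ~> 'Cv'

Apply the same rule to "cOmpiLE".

Ml

Looking at the pairs, the operation is to flip the case of every letter, then keep one character in every 3, starting at position 3 (positions 3rd, 6th, 9th, ...).
Working it through for "cOmpiLE": intermediate "CoMPIle", final "Ml".
(Check on "FOrWard": → "foRwARD" → "RR" ✓)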